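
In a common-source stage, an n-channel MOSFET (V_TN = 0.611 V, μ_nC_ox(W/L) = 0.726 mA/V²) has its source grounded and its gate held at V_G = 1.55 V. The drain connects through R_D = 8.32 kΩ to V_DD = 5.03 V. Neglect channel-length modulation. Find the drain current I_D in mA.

V_GS = V_G = 1.55 V, so V_ov = 1.55 − 0.611 = 0.939 V.
Assume saturation: I_D = ½ k_n V_ov² = 0.5 × 0.726 × 0.939² = 0.32 mA, giving V_DS = V_DD − I_D R_D = 5.03 − 0.32 × 8.32 = 2.37 V.
V_DS = 2.37 V ≥ V_ov = 0.939 V, confirming saturation.

I_D = 0.320 mA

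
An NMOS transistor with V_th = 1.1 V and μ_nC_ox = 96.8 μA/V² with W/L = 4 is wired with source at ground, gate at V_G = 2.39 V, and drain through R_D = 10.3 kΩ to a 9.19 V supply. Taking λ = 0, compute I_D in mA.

V_GS = V_G = 2.39 V, so V_ov = 2.39 − 1.1 = 1.29 V.
k_n = μ_nC_ox · (W/L) = 0.3872 mA/V².
Assume saturation: I_D = ½ k_n V_ov² = 0.5 × 0.3872 × 1.29² = 0.322 mA, giving V_DS = V_DD − I_D R_D = 9.19 − 0.322 × 10.3 = 5.87 V.
V_DS = 5.87 V ≥ V_ov = 1.29 V, confirming saturation.

I_D = 0.322 mA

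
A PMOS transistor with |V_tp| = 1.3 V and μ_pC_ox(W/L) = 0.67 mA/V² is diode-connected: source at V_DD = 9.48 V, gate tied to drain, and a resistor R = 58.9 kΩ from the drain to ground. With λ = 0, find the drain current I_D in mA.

I_D = 0.128 mA

With gate tied to drain, V_SG = V_SD ≥ V_SG − |V_tp|, so the device is in saturation.
KCL at the drain: ½ k_p (V_SG − |V_tp|)² = (V_DD − V_SG)/R.
Let x = V_SG − 1.3. Then 19.7 x² + x − 8.18 = 0, giving x = 0.619 V (positive root), so V_SG = 1.92 V.
I_D = (V_DD − V_SG)/R = (9.48 − 1.92) / 58.9 = 0.128 mA.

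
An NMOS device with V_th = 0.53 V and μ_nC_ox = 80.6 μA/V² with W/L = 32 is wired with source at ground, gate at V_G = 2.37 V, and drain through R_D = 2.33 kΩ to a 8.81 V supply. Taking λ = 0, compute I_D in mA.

V_GS = V_G = 2.37 V, so V_ov = 2.37 − 0.53 = 1.84 V.
k_n = μ_nC_ox · (W/L) = 2.579 mA/V².
Assume saturation: I_D = ½ k_n V_ov² = 0.5 × 2.579 × 1.84² = 4.37 mA, giving V_DS = V_DD − I_D R_D = 8.81 − 4.37 × 2.33 = -1.36 V.
But -1.36 V < V_ov = 1.84 V, so the device is actually in triode.
In triode I_D = k_n[V_ov V_DS − ½ V_DS²] and I_D = (V_DD − V_DS)/R_D. Equating: 3 V_DS² − 12.06 V_DS + 8.81 = 0, giving V_DS = 0.961 V (the root below V_ov).
I_D = (8.81 − 0.961) / 2.33 = 3.37 mA.

I_D = 3.37 mA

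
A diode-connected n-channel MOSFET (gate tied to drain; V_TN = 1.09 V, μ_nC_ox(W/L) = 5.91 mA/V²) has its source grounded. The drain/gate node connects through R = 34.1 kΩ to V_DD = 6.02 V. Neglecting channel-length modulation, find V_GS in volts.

With gate tied to drain, V_GS = V_DS ≥ V_GS − V_TN, so the device is in saturation.
KCL at the drain: ½ k_n (V_GS − V_TN)² = (V_DD − V_GS)/R.
Let x = V_GS − 1.09. Then 101 x² + x − 4.93 = 0, giving x = 0.216 V (positive root), so V_GS = 1.31 V.
I_D = (V_DD − V_GS)/R = (6.02 − 1.31) / 34.1 = 0.138 mA.

V_GS = 1.31 V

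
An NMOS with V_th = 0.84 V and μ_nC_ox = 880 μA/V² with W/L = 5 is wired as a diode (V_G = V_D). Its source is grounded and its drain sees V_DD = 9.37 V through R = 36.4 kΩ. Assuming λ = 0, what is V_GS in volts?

V_GS = 1.16 V

With gate tied to drain, V_GS = V_DS ≥ V_GS − V_th, so the device is in saturation.
k_n = μ_nC_ox · (W/L) = 4.4 mA/V².
KCL at the drain: ½ k_n (V_GS − V_th)² = (V_DD − V_GS)/R.
Let x = V_GS − 0.84. Then 80.1 x² + x − 8.53 = 0, giving x = 0.32 V (positive root), so V_GS = 1.16 V.
I_D = (V_DD − V_GS)/R = (9.37 − 1.16) / 36.4 = 0.226 mA.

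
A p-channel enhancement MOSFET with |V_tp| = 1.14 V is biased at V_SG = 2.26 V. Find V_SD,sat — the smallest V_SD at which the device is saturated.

The boundary between triode and saturation is V_SD = V_SG − |V_tp| = V_ov.
V_ov = 2.26 − 1.14 = 1.12 V.

V_SD,sat = 1.12 V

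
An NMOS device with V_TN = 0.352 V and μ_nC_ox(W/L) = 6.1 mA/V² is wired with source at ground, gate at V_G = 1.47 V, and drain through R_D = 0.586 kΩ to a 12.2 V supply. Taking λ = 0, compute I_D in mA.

I_D = 3.81 mA

V_GS = V_G = 1.47 V, so V_ov = 1.47 − 0.352 = 1.12 V.
Assume saturation: I_D = ½ k_n V_ov² = 0.5 × 6.1 × 1.12² = 3.81 mA, giving V_DS = V_DD − I_D R_D = 12.2 − 3.81 × 0.586 = 9.97 V.
V_DS = 9.97 V ≥ V_ov = 1.12 V, confirming saturation.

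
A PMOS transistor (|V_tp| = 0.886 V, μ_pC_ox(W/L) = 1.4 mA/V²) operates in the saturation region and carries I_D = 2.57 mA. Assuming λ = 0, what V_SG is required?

In saturation I_D = ½ k_p (V_SG − |V_tp|)², so V_SG − |V_tp| = √(2 I_D / k_p) = √(2 × 2.57 / 1.4) = 1.92 V.
V_SG = 0.886 + 1.92 = 2.8 V.

V_SG = 2.80 V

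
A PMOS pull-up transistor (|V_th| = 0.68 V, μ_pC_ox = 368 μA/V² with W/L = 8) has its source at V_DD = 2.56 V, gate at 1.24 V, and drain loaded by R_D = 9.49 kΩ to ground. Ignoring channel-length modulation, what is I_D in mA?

I_D = 0.254 mA

V_SG = V_DD − V_G = 2.56 − 1.24 = 1.32 V, so V_ov = 1.32 − 0.68 = 0.64 V.
k_p = μ_pC_ox · (W/L) = 2.944 mA/V².
Assume saturation: I_D = ½ k_p V_ov² = 0.5 × 2.944 × 0.64² = 0.603 mA, giving V_SD = V_DD − I_D R_D = 2.56 − 0.603 × 9.49 = -3.16 V.
But -3.16 V < V_ov = 0.64 V, so the device is actually in triode.
In triode I_D = k_p[V_ov V_SD − ½ V_SD²] and I_D = (V_DD − V_SD)/R_D. Equating: 14 V_SD² − 18.88 V_SD + 2.56 = 0, giving V_SD = 0.153 V (the root below V_ov).
I_D = (2.56 − 0.153) / 9.49 = 0.254 mA.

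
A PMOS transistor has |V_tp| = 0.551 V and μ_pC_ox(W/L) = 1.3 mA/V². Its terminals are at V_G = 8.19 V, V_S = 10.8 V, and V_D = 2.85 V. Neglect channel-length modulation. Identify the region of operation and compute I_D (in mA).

V_SG = V_S − V_G = 10.8 − 8.19 = 2.61 V; V_SD = V_S − V_D = 10.8 − 2.85 = 7.95 V.
V_ov = V_SG − |V_tp| = 2.61 − 0.551 = 2.06 V.
Since V_SD = 7.95 V ≥ V_ov = 2.06 V, the device is in saturation.
I_D = ½ k_p V_ov² = 0.5 × 1.3 × 2.06² = 2.76 mA.

Saturation; I_D = 2.76 mA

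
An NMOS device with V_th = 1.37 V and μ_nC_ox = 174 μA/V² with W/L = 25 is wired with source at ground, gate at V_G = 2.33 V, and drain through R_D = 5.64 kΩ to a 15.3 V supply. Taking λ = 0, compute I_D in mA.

I_D = 2.00 mA

V_GS = V_G = 2.33 V, so V_ov = 2.33 − 1.37 = 0.96 V.
k_n = μ_nC_ox · (W/L) = 4.35 mA/V².
Assume saturation: I_D = ½ k_n V_ov² = 0.5 × 4.35 × 0.96² = 2 mA, giving V_DS = V_DD − I_D R_D = 15.3 − 2 × 5.64 = 3.99 V.
V_DS = 3.99 V ≥ V_ov = 0.96 V, confirming saturation.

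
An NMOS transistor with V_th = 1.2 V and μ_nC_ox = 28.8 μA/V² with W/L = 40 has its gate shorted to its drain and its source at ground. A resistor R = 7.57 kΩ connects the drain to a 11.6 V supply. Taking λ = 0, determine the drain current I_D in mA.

I_D = 1.18 mA

With gate tied to drain, V_GS = V_DS ≥ V_GS − V_th, so the device is in saturation.
k_n = μ_nC_ox · (W/L) = 1.152 mA/V².
KCL at the drain: ½ k_n (V_GS − V_th)² = (V_DD − V_GS)/R.
Let x = V_GS − 1.2. Then 4.36 x² + x − 10.4 = 0, giving x = 1.43 V (positive root), so V_GS = 2.63 V.
I_D = (V_DD − V_GS)/R = (11.6 − 2.63) / 7.57 = 1.18 mA.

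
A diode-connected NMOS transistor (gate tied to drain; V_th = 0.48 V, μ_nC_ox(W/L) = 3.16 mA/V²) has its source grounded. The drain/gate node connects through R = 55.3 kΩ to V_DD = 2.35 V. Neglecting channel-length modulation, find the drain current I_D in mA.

With gate tied to drain, V_GS = V_DS ≥ V_GS − V_th, so the device is in saturation.
KCL at the drain: ½ k_n (V_GS − V_th)² = (V_DD − V_GS)/R.
Let x = V_GS − 0.48. Then 87.4 x² + x − 1.87 = 0, giving x = 0.141 V (positive root), so V_GS = 0.621 V.
I_D = (V_DD − V_GS)/R = (2.35 − 0.621) / 55.3 = 0.0313 mA.

I_D = 0.0313 mA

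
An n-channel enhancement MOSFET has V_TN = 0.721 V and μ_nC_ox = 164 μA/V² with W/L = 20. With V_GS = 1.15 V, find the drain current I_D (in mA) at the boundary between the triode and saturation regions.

At the boundary V_DS = V_ov = V_GS − V_TN = 1.15 − 0.721 = 0.429 V.
k_n = μ_nC_ox · (W/L) = 3.28 mA/V².
I_D = ½ k_n V_ov² = 0.5 × 3.28 × 0.429² = 0.302 mA.

I_D = 0.302 mA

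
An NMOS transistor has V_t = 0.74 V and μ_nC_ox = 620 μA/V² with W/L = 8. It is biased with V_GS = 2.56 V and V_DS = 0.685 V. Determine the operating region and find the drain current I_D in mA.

Triode; I_D = 5.02 mA

k_n = μ_nC_ox · (W/L) = 4.96 mA/V².
V_ov = V_GS − V_t = 2.56 − 0.74 = 1.82 V.
Since V_DS = 0.685 V < V_ov = 1.82 V, the device is in the triode region.
I_D = k_n [V_ov · V_DS − ½ V_DS²] = 4.96 × [1.82 × 0.685 − 0.5 × 0.685²] = 5.02 mA.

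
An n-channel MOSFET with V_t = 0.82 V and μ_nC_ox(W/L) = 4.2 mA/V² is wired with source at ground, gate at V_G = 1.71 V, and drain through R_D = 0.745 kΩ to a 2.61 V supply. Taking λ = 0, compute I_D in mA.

I_D = 1.66 mA

V_GS = V_G = 1.71 V, so V_ov = 1.71 − 0.82 = 0.89 V.
Assume saturation: I_D = ½ k_n V_ov² = 0.5 × 4.2 × 0.89² = 1.66 mA, giving V_DS = V_DD − I_D R_D = 2.61 − 1.66 × 0.745 = 1.37 V.
V_DS = 1.37 V ≥ V_ov = 0.89 V, confirming saturation.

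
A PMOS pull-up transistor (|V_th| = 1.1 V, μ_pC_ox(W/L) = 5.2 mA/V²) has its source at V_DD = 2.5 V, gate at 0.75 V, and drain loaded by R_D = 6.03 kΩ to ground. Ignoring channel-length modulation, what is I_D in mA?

V_SG = V_DD − V_G = 2.5 − 0.75 = 1.75 V, so V_ov = 1.75 − 1.1 = 0.65 V.
Assume saturation: I_D = ½ k_p V_ov² = 0.5 × 5.2 × 0.65² = 1.1 mA, giving V_SD = V_DD − I_D R_D = 2.5 − 1.1 × 6.03 = -4.12 V.
But -4.12 V < V_ov = 0.65 V, so the device is actually in triode.
In triode I_D = k_p[V_ov V_SD − ½ V_SD²] and I_D = (V_DD − V_SD)/R_D. Equating: 15.7 V_SD² − 21.38 V_SD + 2.5 = 0, giving V_SD = 0.129 V (the root below V_ov).
I_D = (2.5 − 0.129) / 6.03 = 0.393 mA.

I_D = 0.393 mA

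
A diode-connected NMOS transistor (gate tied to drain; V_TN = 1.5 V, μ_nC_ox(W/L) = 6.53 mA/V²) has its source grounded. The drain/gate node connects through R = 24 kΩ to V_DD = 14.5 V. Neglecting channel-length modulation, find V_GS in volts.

V_GS = 1.90 V

With gate tied to drain, V_GS = V_DS ≥ V_GS − V_TN, so the device is in saturation.
KCL at the drain: ½ k_n (V_GS − V_TN)² = (V_DD − V_GS)/R.
Let x = V_GS − 1.5. Then 78.4 x² + x − 13 = 0, giving x = 0.401 V (positive root), so V_GS = 1.9 V.
I_D = (V_DD − V_GS)/R = (14.5 − 1.9) / 24 = 0.525 mA.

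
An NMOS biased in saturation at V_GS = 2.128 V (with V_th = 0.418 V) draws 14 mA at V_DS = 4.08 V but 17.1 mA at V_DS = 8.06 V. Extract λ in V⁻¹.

λ = 0.0720 V⁻¹

With V_GS fixed, I_D ∝ (1 + λ V_DS) in saturation, so I_D2/I_D1 = (1 + λ V_DS2)/(1 + λ V_DS1).
17.1/14 = 1.221 = (1 + 8.06 λ)/(1 + 4.08 λ).
Solving: λ (I_D1 V_DS2 − I_D2 V_DS1) = I_D2 − I_D1, so λ = (17.1 − 14) / (14 × 8.06 − 17.1 × 4.08) = 3.1 / 43.1 = 0.072 V⁻¹.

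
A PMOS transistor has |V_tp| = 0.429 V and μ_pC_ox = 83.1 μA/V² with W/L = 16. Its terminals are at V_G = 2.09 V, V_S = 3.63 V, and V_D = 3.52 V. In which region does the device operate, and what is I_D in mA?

V_SG = V_S − V_G = 3.63 − 2.09 = 1.54 V; V_SD = V_S − V_D = 3.63 − 3.52 = 0.11 V.
k_p = μ_pC_ox · (W/L) = 1.33 mA/V².
V_ov = V_SG − |V_tp| = 1.54 − 0.429 = 1.11 V.
Since V_SD = 0.11 V < V_ov = 1.11 V, the device is in the triode region.
I_D = k_p [V_ov · V_SD − ½ V_SD²] = 1.33 × [1.11 × 0.11 − 0.5 × 0.11²] = 0.154 mA.

Triode; I_D = 0.154 mA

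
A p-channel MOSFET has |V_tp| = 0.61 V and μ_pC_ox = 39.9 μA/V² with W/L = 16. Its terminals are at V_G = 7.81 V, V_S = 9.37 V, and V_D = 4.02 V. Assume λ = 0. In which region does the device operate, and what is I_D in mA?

Saturation; I_D = 0.288 mA

V_SG = V_S − V_G = 9.37 − 7.81 = 1.56 V; V_SD = V_S − V_D = 9.37 − 4.02 = 5.35 V.
k_p = μ_pC_ox · (W/L) = 0.6384 mA/V².
V_ov = V_SG − |V_tp| = 1.56 − 0.61 = 0.95 V.
Since V_SD = 5.35 V ≥ V_ov = 0.95 V, the device is in saturation.
I_D = ½ k_p V_ov² = 0.5 × 0.6384 × 0.95² = 0.288 mA.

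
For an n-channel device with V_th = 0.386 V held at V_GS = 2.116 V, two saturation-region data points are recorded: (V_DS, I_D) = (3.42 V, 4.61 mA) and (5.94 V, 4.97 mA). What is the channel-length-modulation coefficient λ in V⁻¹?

With V_GS fixed, I_D ∝ (1 + λ V_DS) in saturation, so I_D2/I_D1 = (1 + λ V_DS2)/(1 + λ V_DS1).
4.97/4.61 = 1.078 = (1 + 5.94 λ)/(1 + 3.42 λ).
Solving: λ (I_D1 V_DS2 − I_D2 V_DS1) = I_D2 − I_D1, so λ = (4.97 − 4.61) / (4.61 × 5.94 − 4.97 × 3.42) = 0.36 / 10.4 = 0.0347 V⁻¹.

λ = 0.0347 V⁻¹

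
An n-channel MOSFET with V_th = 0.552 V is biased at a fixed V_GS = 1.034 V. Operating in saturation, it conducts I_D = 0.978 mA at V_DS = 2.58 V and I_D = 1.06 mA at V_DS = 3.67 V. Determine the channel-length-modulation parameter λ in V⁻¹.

λ = 0.0960 V⁻¹

With V_GS fixed, I_D ∝ (1 + λ V_DS) in saturation, so I_D2/I_D1 = (1 + λ V_DS2)/(1 + λ V_DS1).
1.06/0.978 = 1.084 = (1 + 3.67 λ)/(1 + 2.58 λ).
Solving: λ (I_D1 V_DS2 − I_D2 V_DS1) = I_D2 − I_D1, so λ = (1.06 − 0.978) / (0.978 × 3.67 − 1.06 × 2.58) = 0.082 / 0.854 = 0.096 V⁻¹.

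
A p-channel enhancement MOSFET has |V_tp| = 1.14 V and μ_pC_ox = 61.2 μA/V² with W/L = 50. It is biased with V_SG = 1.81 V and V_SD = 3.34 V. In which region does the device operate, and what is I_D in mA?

Saturation; I_D = 0.687 mA

k_p = μ_pC_ox · (W/L) = 3.06 mA/V².
V_ov = V_SG − |V_tp| = 1.81 − 1.14 = 0.67 V.
Since V_SD = 3.34 V ≥ V_ov = 0.67 V, the device is in saturation.
I_D = ½ k_p V_ov² = 0.5 × 3.06 × 0.67² = 0.687 mA.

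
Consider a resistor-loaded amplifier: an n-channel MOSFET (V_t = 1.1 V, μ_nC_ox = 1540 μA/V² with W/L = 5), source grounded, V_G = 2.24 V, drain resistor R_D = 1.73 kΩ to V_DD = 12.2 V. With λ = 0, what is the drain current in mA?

V_GS = V_G = 2.24 V, so V_ov = 2.24 − 1.1 = 1.14 V.
k_n = μ_nC_ox · (W/L) = 7.7 mA/V².
Assume saturation: I_D = ½ k_n V_ov² = 0.5 × 7.7 × 1.14² = 5 mA, giving V_DS = V_DD − I_D R_D = 12.2 − 5 × 1.73 = 3.54 V.
V_DS = 3.54 V ≥ V_ov = 1.14 V, confirming saturation.

I_D = 5.00 mA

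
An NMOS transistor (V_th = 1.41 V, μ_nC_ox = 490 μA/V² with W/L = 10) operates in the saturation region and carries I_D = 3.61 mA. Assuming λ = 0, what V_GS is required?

k_n = μ_nC_ox · (W/L) = 4.9 mA/V².
In saturation I_D = ½ k_n (V_GS − V_th)², so V_GS − V_th = √(2 I_D / k_n) = √(2 × 3.61 / 4.9) = 1.21 V.
V_GS = 1.41 + 1.21 = 2.62 V.

V_GS = 2.62 V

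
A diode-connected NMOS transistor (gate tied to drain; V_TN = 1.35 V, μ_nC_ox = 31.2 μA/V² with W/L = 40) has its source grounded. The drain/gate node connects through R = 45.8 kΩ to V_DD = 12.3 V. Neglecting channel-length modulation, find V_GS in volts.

With gate tied to drain, V_GS = V_DS ≥ V_GS − V_TN, so the device is in saturation.
k_n = μ_nC_ox · (W/L) = 1.248 mA/V².
KCL at the drain: ½ k_n (V_GS − V_TN)² = (V_DD − V_GS)/R.
Let x = V_GS − 1.35. Then 28.6 x² + x − 10.95 = 0, giving x = 0.602 V (positive root), so V_GS = 1.95 V.
I_D = (V_DD − V_GS)/R = (12.3 − 1.95) / 45.8 = 0.226 mA.

V_GS = 1.95 V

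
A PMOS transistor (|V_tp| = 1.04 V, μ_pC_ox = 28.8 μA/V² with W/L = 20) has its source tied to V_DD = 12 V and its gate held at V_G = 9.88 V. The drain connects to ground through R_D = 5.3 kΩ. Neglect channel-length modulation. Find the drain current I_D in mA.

I_D = 0.336 mA

V_SG = V_DD − V_G = 12 − 9.88 = 2.12 V, so V_ov = 2.12 − 1.04 = 1.08 V.
k_p = μ_pC_ox · (W/L) = 0.576 mA/V².
Assume saturation: I_D = ½ k_p V_ov² = 0.5 × 0.576 × 1.08² = 0.336 mA, giving V_SD = V_DD − I_D R_D = 12 − 0.336 × 5.3 = 10.2 V.
V_SD = 10.2 V ≥ V_ov = 1.08 V, confirming saturation.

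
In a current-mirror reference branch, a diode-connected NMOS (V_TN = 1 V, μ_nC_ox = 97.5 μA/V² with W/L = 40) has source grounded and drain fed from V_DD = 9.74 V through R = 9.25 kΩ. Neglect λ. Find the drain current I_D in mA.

With gate tied to drain, V_GS = V_DS ≥ V_GS − V_TN, so the device is in saturation.
k_n = μ_nC_ox · (W/L) = 3.9 mA/V².
KCL at the drain: ½ k_n (V_GS − V_TN)² = (V_DD − V_GS)/R.
Let x = V_GS − 1. Then 18 x² + x − 8.74 = 0, giving x = 0.669 V (positive root), so V_GS = 1.67 V.
I_D = (V_DD − V_GS)/R = (9.74 − 1.67) / 9.25 = 0.873 mA.

I_D = 0.873 mA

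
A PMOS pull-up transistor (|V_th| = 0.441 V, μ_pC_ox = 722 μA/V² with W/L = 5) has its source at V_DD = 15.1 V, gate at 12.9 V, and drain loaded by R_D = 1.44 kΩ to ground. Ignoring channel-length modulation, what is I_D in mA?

V_SG = V_DD − V_G = 15.1 − 12.9 = 2.2 V, so V_ov = 2.2 − 0.441 = 1.76 V.
k_p = μ_pC_ox · (W/L) = 3.61 mA/V².
Assume saturation: I_D = ½ k_p V_ov² = 0.5 × 3.61 × 1.76² = 5.58 mA, giving V_SD = V_DD − I_D R_D = 15.1 − 5.58 × 1.44 = 7.06 V.
V_SD = 7.06 V ≥ V_ov = 1.76 V, confirming saturation.

I_D = 5.58 mA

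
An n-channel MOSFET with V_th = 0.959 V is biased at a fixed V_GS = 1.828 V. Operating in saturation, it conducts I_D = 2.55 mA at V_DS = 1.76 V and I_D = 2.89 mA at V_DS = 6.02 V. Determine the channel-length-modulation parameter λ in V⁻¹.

λ = 0.0331 V⁻¹

With V_GS fixed, I_D ∝ (1 + λ V_DS) in saturation, so I_D2/I_D1 = (1 + λ V_DS2)/(1 + λ V_DS1).
2.89/2.55 = 1.133 = (1 + 6.02 λ)/(1 + 1.76 λ).
Solving: λ (I_D1 V_DS2 − I_D2 V_DS1) = I_D2 − I_D1, so λ = (2.89 − 2.55) / (2.55 × 6.02 − 2.89 × 1.76) = 0.34 / 10.3 = 0.0331 V⁻¹.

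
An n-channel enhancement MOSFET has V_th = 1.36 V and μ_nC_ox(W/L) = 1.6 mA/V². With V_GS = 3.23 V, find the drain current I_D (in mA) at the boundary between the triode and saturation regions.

At the boundary V_DS = V_ov = V_GS − V_th = 3.23 − 1.36 = 1.87 V.
I_D = ½ k_n V_ov² = 0.5 × 1.6 × 1.87² = 2.8 mA.

I_D = 2.80 mA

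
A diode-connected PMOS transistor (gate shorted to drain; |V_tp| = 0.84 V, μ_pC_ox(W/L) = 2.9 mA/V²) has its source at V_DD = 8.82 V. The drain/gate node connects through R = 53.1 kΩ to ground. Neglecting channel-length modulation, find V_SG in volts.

V_SG = 1.16 V

With gate tied to drain, V_SG = V_SD ≥ V_SG − |V_tp|, so the device is in saturation.
KCL at the drain: ½ k_p (V_SG − |V_tp|)² = (V_DD − V_SG)/R.
Let x = V_SG − 0.84. Then 77 x² + x − 7.98 = 0, giving x = 0.316 V (positive root), so V_SG = 1.16 V.
I_D = (V_DD − V_SG)/R = (8.82 − 1.16) / 53.1 = 0.144 mA.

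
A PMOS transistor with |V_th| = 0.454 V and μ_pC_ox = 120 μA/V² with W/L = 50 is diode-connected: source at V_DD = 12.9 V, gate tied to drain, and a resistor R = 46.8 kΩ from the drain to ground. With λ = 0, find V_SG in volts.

V_SG = 0.748 V

With gate tied to drain, V_SG = V_SD ≥ V_SG − |V_th|, so the device is in saturation.
k_p = μ_pC_ox · (W/L) = 6 mA/V².
KCL at the drain: ½ k_p (V_SG − |V_th|)² = (V_DD − V_SG)/R.
Let x = V_SG − 0.454. Then 140 x² + x − 12.45 = 0, giving x = 0.294 V (positive root), so V_SG = 0.748 V.
I_D = (V_DD − V_SG)/R = (12.9 − 0.748) / 46.8 = 0.26 mA.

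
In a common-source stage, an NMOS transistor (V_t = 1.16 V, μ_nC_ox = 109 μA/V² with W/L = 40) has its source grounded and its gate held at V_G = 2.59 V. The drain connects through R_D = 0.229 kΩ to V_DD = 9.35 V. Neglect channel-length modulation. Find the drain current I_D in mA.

I_D = 4.46 mA

V_GS = V_G = 2.59 V, so V_ov = 2.59 − 1.16 = 1.43 V.
k_n = μ_nC_ox · (W/L) = 4.36 mA/V².
Assume saturation: I_D = ½ k_n V_ov² = 0.5 × 4.36 × 1.43² = 4.46 mA, giving V_DS = V_DD − I_D R_D = 9.35 − 4.46 × 0.229 = 8.33 V.
V_DS = 8.33 V ≥ V_ov = 1.43 V, confirming saturation.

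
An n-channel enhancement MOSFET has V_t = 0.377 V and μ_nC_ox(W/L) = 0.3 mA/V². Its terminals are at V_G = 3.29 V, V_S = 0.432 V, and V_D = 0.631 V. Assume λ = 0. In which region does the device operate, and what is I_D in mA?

V_GS = V_G − V_S = 3.29 − 0.432 = 2.86 V; V_DS = V_D − V_S = 0.631 − 0.432 = 0.199 V.
V_ov = V_GS − V_t = 2.86 − 0.377 = 2.48 V.
Since V_DS = 0.199 V < V_ov = 2.48 V, the device is in the triode region.
I_D = k_n [V_ov · V_DS − ½ V_DS²] = 0.3 × [2.48 × 0.199 − 0.5 × 0.199²] = 0.142 mA.

Triode; I_D = 0.142 mA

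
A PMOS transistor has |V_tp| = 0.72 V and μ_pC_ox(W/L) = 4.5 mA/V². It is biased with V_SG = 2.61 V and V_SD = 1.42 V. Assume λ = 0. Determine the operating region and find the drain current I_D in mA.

V_ov = V_SG − |V_tp| = 2.61 − 0.72 = 1.89 V.
Since V_SD = 1.42 V < V_ov = 1.89 V, the device is in the triode region.
I_D = k_p [V_ov · V_SD − ½ V_SD²] = 4.5 × [1.89 × 1.42 − 0.5 × 1.42²] = 7.54 mA.

Triode; I_D = 7.54 mA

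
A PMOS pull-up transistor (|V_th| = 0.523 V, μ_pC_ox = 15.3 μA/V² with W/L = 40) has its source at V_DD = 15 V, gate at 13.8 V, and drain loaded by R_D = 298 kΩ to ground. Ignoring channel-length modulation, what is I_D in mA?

I_D = 0.0499 mA

V_SG = V_DD − V_G = 15 − 13.8 = 1.2 V, so V_ov = 1.2 − 0.523 = 0.677 V.
k_p = μ_pC_ox · (W/L) = 0.612 mA/V².
Assume saturation: I_D = ½ k_p V_ov² = 0.5 × 0.612 × 0.677² = 0.14 mA, giving V_SD = V_DD − I_D R_D = 15 − 0.14 × 298 = -26.8 V.
But -26.8 V < V_ov = 0.677 V, so the device is actually in triode.
In triode I_D = k_p[V_ov V_SD − ½ V_SD²] and I_D = (V_DD − V_SD)/R_D. Equating: 91.2 V_SD² − 124.5 V_SD + 15 = 0, giving V_SD = 0.134 V (the root below V_ov).
I_D = (15 − 0.134) / 298 = 0.0499 mA.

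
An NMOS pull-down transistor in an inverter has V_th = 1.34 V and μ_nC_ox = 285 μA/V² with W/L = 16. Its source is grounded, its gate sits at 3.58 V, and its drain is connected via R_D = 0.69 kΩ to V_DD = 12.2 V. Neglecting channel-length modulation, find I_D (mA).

I_D = 11.4 mA

V_GS = V_G = 3.58 V, so V_ov = 3.58 − 1.34 = 2.24 V.
k_n = μ_nC_ox · (W/L) = 4.56 mA/V².
Assume saturation: I_D = ½ k_n V_ov² = 0.5 × 4.56 × 2.24² = 11.4 mA, giving V_DS = V_DD − I_D R_D = 12.2 − 11.4 × 0.69 = 4.31 V.
V_DS = 4.31 V ≥ V_ov = 2.24 V, confirming saturation.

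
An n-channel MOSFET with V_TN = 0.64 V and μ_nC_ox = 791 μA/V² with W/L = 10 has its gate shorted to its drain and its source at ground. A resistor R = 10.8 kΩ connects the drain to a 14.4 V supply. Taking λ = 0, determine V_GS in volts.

With gate tied to drain, V_GS = V_DS ≥ V_GS − V_TN, so the device is in saturation.
k_n = μ_nC_ox · (W/L) = 7.91 mA/V².
KCL at the drain: ½ k_n (V_GS − V_TN)² = (V_DD − V_GS)/R.
Let x = V_GS − 0.64. Then 42.7 x² + x − 13.76 = 0, giving x = 0.556 V (positive root), so V_GS = 1.2 V.
I_D = (V_DD − V_GS)/R = (14.4 − 1.2) / 10.8 = 1.22 mA.

V_GS = 1.20 V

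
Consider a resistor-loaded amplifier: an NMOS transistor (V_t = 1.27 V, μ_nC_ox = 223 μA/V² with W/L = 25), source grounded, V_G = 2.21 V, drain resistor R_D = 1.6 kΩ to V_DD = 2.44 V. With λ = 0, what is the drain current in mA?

I_D = 1.34 mA

V_GS = V_G = 2.21 V, so V_ov = 2.21 − 1.27 = 0.94 V.
k_n = μ_nC_ox · (W/L) = 5.575 mA/V².
Assume saturation: I_D = ½ k_n V_ov² = 0.5 × 5.575 × 0.94² = 2.46 mA, giving V_DS = V_DD − I_D R_D = 2.44 − 2.46 × 1.6 = -1.5 V.
But -1.5 V < V_ov = 0.94 V, so the device is actually in triode.
In triode I_D = k_n[V_ov V_DS − ½ V_DS²] and I_D = (V_DD − V_DS)/R_D. Equating: 4.46 V_DS² − 9.385 V_DS + 2.44 = 0, giving V_DS = 0.304 V (the root below V_ov).
I_D = (2.44 − 0.304) / 1.6 = 1.34 mA.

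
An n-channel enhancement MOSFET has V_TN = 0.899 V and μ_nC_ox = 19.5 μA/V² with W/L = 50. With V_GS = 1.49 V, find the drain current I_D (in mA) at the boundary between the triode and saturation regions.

I_D = 0.170 mA

At the boundary V_DS = V_ov = V_GS − V_TN = 1.49 − 0.899 = 0.591 V.
k_n = μ_nC_ox · (W/L) = 0.975 mA/V².
I_D = ½ k_n V_ov² = 0.5 × 0.975 × 0.591² = 0.17 mA.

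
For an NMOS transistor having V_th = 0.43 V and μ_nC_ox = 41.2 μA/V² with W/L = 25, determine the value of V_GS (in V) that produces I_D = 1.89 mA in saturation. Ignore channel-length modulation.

k_n = μ_nC_ox · (W/L) = 1.03 mA/V².
In saturation I_D = ½ k_n (V_GS − V_th)², so V_GS − V_th = √(2 I_D / k_n) = √(2 × 1.89 / 1.03) = 1.92 V.
V_GS = 0.43 + 1.92 = 2.35 V.

V_GS = 2.35 V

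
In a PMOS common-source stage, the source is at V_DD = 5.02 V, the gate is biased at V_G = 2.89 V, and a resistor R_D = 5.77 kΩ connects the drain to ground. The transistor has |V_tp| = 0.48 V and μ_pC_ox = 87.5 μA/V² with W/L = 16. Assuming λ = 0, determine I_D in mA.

I_D = 0.802 mA

V_SG = V_DD − V_G = 5.02 − 2.89 = 2.13 V, so V_ov = 2.13 − 0.48 = 1.65 V.
k_p = μ_pC_ox · (W/L) = 1.4 mA/V².
Assume saturation: I_D = ½ k_p V_ov² = 0.5 × 1.4 × 1.65² = 1.91 mA, giving V_SD = V_DD − I_D R_D = 5.02 − 1.91 × 5.77 = -5.98 V.
But -5.98 V < V_ov = 1.65 V, so the device is actually in triode.
In triode I_D = k_p[V_ov V_SD − ½ V_SD²] and I_D = (V_DD − V_SD)/R_D. Equating: 4.04 V_SD² − 14.33 V_SD + 5.02 = 0, giving V_SD = 0.394 V (the root below V_ov).
I_D = (5.02 − 0.394) / 5.77 = 0.802 mA.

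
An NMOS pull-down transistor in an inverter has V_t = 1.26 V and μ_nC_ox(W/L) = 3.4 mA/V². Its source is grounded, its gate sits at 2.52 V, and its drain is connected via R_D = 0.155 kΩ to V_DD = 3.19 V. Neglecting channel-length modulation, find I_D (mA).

V_GS = V_G = 2.52 V, so V_ov = 2.52 − 1.26 = 1.26 V.
Assume saturation: I_D = ½ k_n V_ov² = 0.5 × 3.4 × 1.26² = 2.7 mA, giving V_DS = V_DD − I_D R_D = 3.19 − 2.7 × 0.155 = 2.77 V.
V_DS = 2.77 V ≥ V_ov = 1.26 V, confirming saturation.

I_D = 2.70 mA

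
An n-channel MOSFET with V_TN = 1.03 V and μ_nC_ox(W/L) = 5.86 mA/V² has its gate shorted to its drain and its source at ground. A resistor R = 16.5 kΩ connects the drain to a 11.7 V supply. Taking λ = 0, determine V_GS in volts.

With gate tied to drain, V_GS = V_DS ≥ V_GS − V_TN, so the device is in saturation.
KCL at the drain: ½ k_n (V_GS − V_TN)² = (V_DD − V_GS)/R.
Let x = V_GS − 1.03. Then 48.3 x² + x − 10.67 = 0, giving x = 0.46 V (positive root), so V_GS = 1.49 V.
I_D = (V_DD − V_GS)/R = (11.7 − 1.49) / 16.5 = 0.619 mA.

V_GS = 1.49 V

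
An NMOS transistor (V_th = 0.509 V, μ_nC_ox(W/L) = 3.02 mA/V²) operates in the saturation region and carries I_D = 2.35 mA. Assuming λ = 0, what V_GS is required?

In saturation I_D = ½ k_n (V_GS − V_th)², so V_GS − V_th = √(2 I_D / k_n) = √(2 × 2.35 / 3.02) = 1.25 V.
V_GS = 0.509 + 1.25 = 1.76 V.

V_GS = 1.76 V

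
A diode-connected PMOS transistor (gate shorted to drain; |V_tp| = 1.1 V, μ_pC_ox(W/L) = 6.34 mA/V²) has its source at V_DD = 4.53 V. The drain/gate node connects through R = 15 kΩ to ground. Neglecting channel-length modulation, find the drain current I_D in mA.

With gate tied to drain, V_SG = V_SD ≥ V_SG − |V_tp|, so the device is in saturation.
KCL at the drain: ½ k_p (V_SG − |V_tp|)² = (V_DD − V_SG)/R.
Let x = V_SG − 1.1. Then 47.5 x² + x − 3.43 = 0, giving x = 0.258 V (positive root), so V_SG = 1.36 V.
I_D = (V_DD − V_SG)/R = (4.53 − 1.36) / 15 = 0.211 mA.

I_D = 0.211 mA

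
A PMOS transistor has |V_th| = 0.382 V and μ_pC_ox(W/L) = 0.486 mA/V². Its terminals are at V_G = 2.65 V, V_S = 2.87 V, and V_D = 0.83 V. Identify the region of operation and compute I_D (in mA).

Cutoff; I_D = 0 mA

V_SG = V_S − V_G = 2.87 − 2.65 = 0.22 V; V_SD = V_S − V_D = 2.87 − 0.83 = 2.04 V.
V_SG = 0.22 V < |V_th| = 0.382 V, so the transistor is in cutoff.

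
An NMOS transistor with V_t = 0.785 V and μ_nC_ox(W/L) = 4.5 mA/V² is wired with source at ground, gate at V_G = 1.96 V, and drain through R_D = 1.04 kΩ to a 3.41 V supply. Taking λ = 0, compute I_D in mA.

V_GS = V_G = 1.96 V, so V_ov = 1.96 − 0.785 = 1.17 V.
Assume saturation: I_D = ½ k_n V_ov² = 0.5 × 4.5 × 1.17² = 3.11 mA, giving V_DS = V_DD − I_D R_D = 3.41 − 3.11 × 1.04 = 0.179 V.
But 0.179 V < V_ov = 1.17 V, so the device is actually in triode.
In triode I_D = k_n[V_ov V_DS − ½ V_DS²] and I_D = (V_DD − V_DS)/R_D. Equating: 2.34 V_DS² − 6.499 V_DS + 3.41 = 0, giving V_DS = 0.702 V (the root below V_ov).
I_D = (3.41 − 0.702) / 1.04 = 2.6 mA.

I_D = 2.60 mA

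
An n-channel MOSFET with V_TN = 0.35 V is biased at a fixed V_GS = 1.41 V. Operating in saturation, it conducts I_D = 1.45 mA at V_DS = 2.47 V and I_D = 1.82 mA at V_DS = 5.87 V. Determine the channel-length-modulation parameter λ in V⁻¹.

With V_GS fixed, I_D ∝ (1 + λ V_DS) in saturation, so I_D2/I_D1 = (1 + λ V_DS2)/(1 + λ V_DS1).
1.82/1.45 = 1.255 = (1 + 5.87 λ)/(1 + 2.47 λ).
Solving: λ (I_D1 V_DS2 − I_D2 V_DS1) = I_D2 − I_D1, so λ = (1.82 − 1.45) / (1.45 × 5.87 − 1.82 × 2.47) = 0.37 / 4.02 = 0.0921 V⁻¹.

λ = 0.0921 V⁻¹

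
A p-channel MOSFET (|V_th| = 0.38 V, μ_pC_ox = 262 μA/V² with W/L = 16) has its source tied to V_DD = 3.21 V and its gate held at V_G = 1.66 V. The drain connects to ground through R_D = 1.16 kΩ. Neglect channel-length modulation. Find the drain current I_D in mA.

V_SG = V_DD − V_G = 3.21 − 1.66 = 1.55 V, so V_ov = 1.55 − 0.38 = 1.17 V.
k_p = μ_pC_ox · (W/L) = 4.192 mA/V².
Assume saturation: I_D = ½ k_p V_ov² = 0.5 × 4.192 × 1.17² = 2.87 mA, giving V_SD = V_DD − I_D R_D = 3.21 − 2.87 × 1.16 = -0.118 V.
But -0.118 V < V_ov = 1.17 V, so the device is actually in triode.
In triode I_D = k_p[V_ov V_SD − ½ V_SD²] and I_D = (V_DD − V_SD)/R_D. Equating: 2.43 V_SD² − 6.689 V_SD + 3.21 = 0, giving V_SD = 0.619 V (the root below V_ov).
I_D = (3.21 − 0.619) / 1.16 = 2.23 mA.

I_D = 2.23 mA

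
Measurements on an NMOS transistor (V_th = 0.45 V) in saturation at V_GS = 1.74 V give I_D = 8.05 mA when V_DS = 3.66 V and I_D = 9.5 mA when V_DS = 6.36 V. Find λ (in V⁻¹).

With V_GS fixed, I_D ∝ (1 + λ V_DS) in saturation, so I_D2/I_D1 = (1 + λ V_DS2)/(1 + λ V_DS1).
9.5/8.05 = 1.18 = (1 + 6.36 λ)/(1 + 3.66 λ).
Solving: λ (I_D1 V_DS2 − I_D2 V_DS1) = I_D2 − I_D1, so λ = (9.5 − 8.05) / (8.05 × 6.36 − 9.5 × 3.66) = 1.45 / 16.4 = 0.0883 V⁻¹.

λ = 0.0883 V⁻¹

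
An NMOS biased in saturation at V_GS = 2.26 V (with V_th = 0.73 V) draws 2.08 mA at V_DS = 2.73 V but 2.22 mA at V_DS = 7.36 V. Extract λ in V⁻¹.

With V_GS fixed, I_D ∝ (1 + λ V_DS) in saturation, so I_D2/I_D1 = (1 + λ V_DS2)/(1 + λ V_DS1).
2.22/2.08 = 1.067 = (1 + 7.36 λ)/(1 + 2.73 λ).
Solving: λ (I_D1 V_DS2 − I_D2 V_DS1) = I_D2 − I_D1, so λ = (2.22 − 2.08) / (2.08 × 7.36 − 2.22 × 2.73) = 0.14 / 9.25 = 0.0151 V⁻¹.

λ = 0.0151 V⁻¹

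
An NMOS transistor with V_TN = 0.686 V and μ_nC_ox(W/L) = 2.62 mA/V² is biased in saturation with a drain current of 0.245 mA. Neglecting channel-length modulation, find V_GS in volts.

V_GS = 1.12 V

In saturation I_D = ½ k_n (V_GS − V_TN)², so V_GS − V_TN = √(2 I_D / k_n) = √(2 × 0.245 / 2.62) = 0.432 V.
V_GS = 0.686 + 0.432 = 1.12 V.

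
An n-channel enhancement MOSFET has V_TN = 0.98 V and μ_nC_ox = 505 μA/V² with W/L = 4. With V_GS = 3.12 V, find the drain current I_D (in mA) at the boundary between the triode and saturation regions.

At the boundary V_DS = V_ov = V_GS − V_TN = 3.12 − 0.98 = 2.14 V.
k_n = μ_nC_ox · (W/L) = 2.02 mA/V².
I_D = ½ k_n V_ov² = 0.5 × 2.02 × 2.14² = 4.63 mA.

I_D = 4.63 mA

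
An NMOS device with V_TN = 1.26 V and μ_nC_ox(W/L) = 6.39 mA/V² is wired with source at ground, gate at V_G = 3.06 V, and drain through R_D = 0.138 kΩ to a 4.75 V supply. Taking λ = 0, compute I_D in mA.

V_GS = V_G = 3.06 V, so V_ov = 3.06 − 1.26 = 1.8 V.
Assume saturation: I_D = ½ k_n V_ov² = 0.5 × 6.39 × 1.8² = 10.4 mA, giving V_DS = V_DD − I_D R_D = 4.75 − 10.4 × 0.138 = 3.32 V.
V_DS = 3.32 V ≥ V_ov = 1.8 V, confirming saturation.

I_D = 10.4 mA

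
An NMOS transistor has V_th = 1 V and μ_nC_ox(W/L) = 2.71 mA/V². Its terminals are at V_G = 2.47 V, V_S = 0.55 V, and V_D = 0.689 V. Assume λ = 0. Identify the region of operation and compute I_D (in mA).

Triode; I_D = 0.320 mA

V_GS = V_G − V_S = 2.47 − 0.55 = 1.92 V; V_DS = V_D − V_S = 0.689 − 0.55 = 0.139 V.
V_ov = V_GS − V_th = 1.92 − 1 = 0.92 V.
Since V_DS = 0.139 V < V_ov = 0.92 V, the device is in the triode region.
I_D = k_n [V_ov · V_DS − ½ V_DS²] = 2.71 × [0.92 × 0.139 − 0.5 × 0.139²] = 0.32 mA.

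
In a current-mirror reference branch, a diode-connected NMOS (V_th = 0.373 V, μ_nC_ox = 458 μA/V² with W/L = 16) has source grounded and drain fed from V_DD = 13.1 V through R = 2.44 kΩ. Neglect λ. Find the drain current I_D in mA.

I_D = 4.75 mA

With gate tied to drain, V_GS = V_DS ≥ V_GS − V_th, so the device is in saturation.
k_n = μ_nC_ox · (W/L) = 7.328 mA/V².
KCL at the drain: ½ k_n (V_GS − V_th)² = (V_DD − V_GS)/R.
Let x = V_GS − 0.373. Then 8.94 x² + x − 12.73 = 0, giving x = 1.14 V (positive root), so V_GS = 1.51 V.
I_D = (V_DD − V_GS)/R = (13.1 − 1.51) / 2.44 = 4.75 mA.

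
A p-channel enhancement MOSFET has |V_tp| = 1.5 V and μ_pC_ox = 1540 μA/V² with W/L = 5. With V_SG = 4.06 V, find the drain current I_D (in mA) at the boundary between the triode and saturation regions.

At the boundary V_SD = V_ov = V_SG − |V_tp| = 4.06 − 1.5 = 2.56 V.
k_p = μ_pC_ox · (W/L) = 7.7 mA/V².
I_D = ½ k_p V_ov² = 0.5 × 7.7 × 2.56² = 25.2 mA.

I_D = 25.2 mA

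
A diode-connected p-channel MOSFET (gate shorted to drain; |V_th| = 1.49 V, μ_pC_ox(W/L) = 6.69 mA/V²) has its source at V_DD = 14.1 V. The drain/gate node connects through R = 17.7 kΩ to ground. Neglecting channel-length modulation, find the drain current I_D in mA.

With gate tied to drain, V_SG = V_SD ≥ V_SG − |V_th|, so the device is in saturation.
KCL at the drain: ½ k_p (V_SG − |V_th|)² = (V_DD − V_SG)/R.
Let x = V_SG − 1.49. Then 59.2 x² + x − 12.61 = 0, giving x = 0.453 V (positive root), so V_SG = 1.94 V.
I_D = (V_DD − V_SG)/R = (14.1 − 1.94) / 17.7 = 0.687 mA.

I_D = 0.687 mA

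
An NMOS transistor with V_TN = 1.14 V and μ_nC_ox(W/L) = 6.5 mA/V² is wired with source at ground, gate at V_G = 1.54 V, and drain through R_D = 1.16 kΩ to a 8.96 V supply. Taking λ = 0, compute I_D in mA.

I_D = 0.520 mA

V_GS = V_G = 1.54 V, so V_ov = 1.54 − 1.14 = 0.4 V.
Assume saturation: I_D = ½ k_n V_ov² = 0.5 × 6.5 × 0.4² = 0.52 mA, giving V_DS = V_DD − I_D R_D = 8.96 − 0.52 × 1.16 = 8.36 V.
V_DS = 8.36 V ≥ V_ov = 0.4 V, confirming saturation.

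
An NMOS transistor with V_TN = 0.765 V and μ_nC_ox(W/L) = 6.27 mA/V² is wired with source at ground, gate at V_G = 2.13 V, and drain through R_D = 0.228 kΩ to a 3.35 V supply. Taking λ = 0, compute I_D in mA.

V_GS = V_G = 2.13 V, so V_ov = 2.13 − 0.765 = 1.36 V.
Assume saturation: I_D = ½ k_n V_ov² = 0.5 × 6.27 × 1.36² = 5.84 mA, giving V_DS = V_DD − I_D R_D = 3.35 − 5.84 × 0.228 = 2.02 V.
V_DS = 2.02 V ≥ V_ov = 1.36 V, confirming saturation.

I_D = 5.84 mA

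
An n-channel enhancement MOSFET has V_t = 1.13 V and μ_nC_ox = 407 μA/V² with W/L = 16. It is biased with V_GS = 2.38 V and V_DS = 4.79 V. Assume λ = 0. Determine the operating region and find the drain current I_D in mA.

k_n = μ_nC_ox · (W/L) = 6.512 mA/V².
V_ov = V_GS − V_t = 2.38 − 1.13 = 1.25 V.
Since V_DS = 4.79 V ≥ V_ov = 1.25 V, the device is in saturation.
I_D = ½ k_n V_ov² = 0.5 × 6.512 × 1.25² = 5.09 mA.

Saturation; I_D = 5.09 mA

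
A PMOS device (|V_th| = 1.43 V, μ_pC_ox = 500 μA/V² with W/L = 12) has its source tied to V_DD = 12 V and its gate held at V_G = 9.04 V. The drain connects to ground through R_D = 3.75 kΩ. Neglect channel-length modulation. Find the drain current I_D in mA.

V_SG = V_DD − V_G = 12 − 9.04 = 2.96 V, so V_ov = 2.96 − 1.43 = 1.53 V.
k_p = μ_pC_ox · (W/L) = 6 mA/V².
Assume saturation: I_D = ½ k_p V_ov² = 0.5 × 6 × 1.53² = 7.02 mA, giving V_SD = V_DD − I_D R_D = 12 − 7.02 × 3.75 = -14.3 V.
But -14.3 V < V_ov = 1.53 V, so the device is actually in triode.
In triode I_D = k_p[V_ov V_SD − ½ V_SD²] and I_D = (V_DD − V_SD)/R_D. Equating: 11.2 V_SD² − 35.43 V_SD + 12 = 0, giving V_SD = 0.386 V (the root below V_ov).
I_D = (12 − 0.386) / 3.75 = 3.1 mA.

I_D = 3.10 mA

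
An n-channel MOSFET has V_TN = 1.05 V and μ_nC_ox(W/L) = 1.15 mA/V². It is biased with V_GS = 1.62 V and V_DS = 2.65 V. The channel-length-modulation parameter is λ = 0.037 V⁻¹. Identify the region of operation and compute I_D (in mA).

Saturation; I_D = 0.205 mA

V_ov = V_GS − V_TN = 1.62 − 1.05 = 0.57 V.
Since V_DS = 2.65 V ≥ V_ov = 0.57 V, the device is in saturation.
I_D = ½ k_n V_ov² (1 + λ V_DS) = 0.5 × 1.15 × 0.57² × (1 + 0.037 × 2.65) = 0.205 mA.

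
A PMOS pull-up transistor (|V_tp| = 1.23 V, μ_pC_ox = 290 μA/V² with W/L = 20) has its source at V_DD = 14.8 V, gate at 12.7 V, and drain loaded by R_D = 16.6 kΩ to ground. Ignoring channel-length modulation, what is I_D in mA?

V_SG = V_DD − V_G = 14.8 − 12.7 = 2.1 V, so V_ov = 2.1 − 1.23 = 0.87 V.
k_p = μ_pC_ox · (W/L) = 5.8 mA/V².
Assume saturation: I_D = ½ k_p V_ov² = 0.5 × 5.8 × 0.87² = 2.2 mA, giving V_SD = V_DD − I_D R_D = 14.8 − 2.2 × 16.6 = -21.6 V.
But -21.6 V < V_ov = 0.87 V, so the device is actually in triode.
In triode I_D = k_p[V_ov V_SD − ½ V_SD²] and I_D = (V_DD − V_SD)/R_D. Equating: 48.1 V_SD² − 84.76 V_SD + 14.8 = 0, giving V_SD = 0.197 V (the root below V_ov).
I_D = (14.8 − 0.197) / 16.6 = 0.88 mA.

I_D = 0.880 mA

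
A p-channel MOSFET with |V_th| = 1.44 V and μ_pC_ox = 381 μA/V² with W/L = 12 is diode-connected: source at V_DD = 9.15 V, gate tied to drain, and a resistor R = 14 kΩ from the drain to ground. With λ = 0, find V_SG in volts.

With gate tied to drain, V_SG = V_SD ≥ V_SG − |V_th|, so the device is in saturation.
k_p = μ_pC_ox · (W/L) = 4.572 mA/V².
KCL at the drain: ½ k_p (V_SG − |V_th|)² = (V_DD − V_SG)/R.
Let x = V_SG − 1.44. Then 32 x² + x − 7.71 = 0, giving x = 0.475 V (positive root), so V_SG = 1.92 V.
I_D = (V_DD − V_SG)/R = (9.15 − 1.92) / 14 = 0.517 mA.

V_SG = 1.92 V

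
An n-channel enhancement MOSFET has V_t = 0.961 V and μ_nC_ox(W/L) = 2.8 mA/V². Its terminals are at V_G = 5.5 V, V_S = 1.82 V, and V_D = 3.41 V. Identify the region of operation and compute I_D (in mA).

V_GS = V_G − V_S = 5.5 − 1.82 = 3.68 V; V_DS = V_D − V_S = 3.41 − 1.82 = 1.59 V.
V_ov = V_GS − V_t = 3.68 − 0.961 = 2.72 V.
Since V_DS = 1.59 V < V_ov = 2.72 V, the device is in the triode region.
I_D = k_n [V_ov · V_DS − ½ V_DS²] = 2.8 × [2.72 × 1.59 − 0.5 × 1.59²] = 8.57 mA.

Triode; I_D = 8.57 mA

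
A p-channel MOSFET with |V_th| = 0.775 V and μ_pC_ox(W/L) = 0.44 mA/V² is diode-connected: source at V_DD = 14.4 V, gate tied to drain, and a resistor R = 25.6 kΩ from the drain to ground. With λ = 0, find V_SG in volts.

V_SG = 2.24 V

With gate tied to drain, V_SG = V_SD ≥ V_SG − |V_th|, so the device is in saturation.
KCL at the drain: ½ k_p (V_SG − |V_th|)² = (V_DD − V_SG)/R.
Let x = V_SG − 0.775. Then 5.63 x² + x − 13.62 = 0, giving x = 1.47 V (positive root), so V_SG = 2.24 V.
I_D = (V_DD − V_SG)/R = (14.4 − 2.24) / 25.6 = 0.475 mA.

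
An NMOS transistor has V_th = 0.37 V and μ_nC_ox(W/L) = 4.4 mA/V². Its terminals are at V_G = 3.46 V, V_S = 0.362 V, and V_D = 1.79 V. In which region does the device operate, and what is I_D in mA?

Triode; I_D = 12.7 mA

V_GS = V_G − V_S = 3.46 − 0.362 = 3.1 V; V_DS = V_D − V_S = 1.79 − 0.362 = 1.43 V.
V_ov = V_GS − V_th = 3.1 − 0.37 = 2.73 V.
Since V_DS = 1.43 V < V_ov = 2.73 V, the device is in the triode region.
I_D = k_n [V_ov · V_DS − ½ V_DS²] = 4.4 × [2.73 × 1.43 − 0.5 × 1.43²] = 12.7 mA.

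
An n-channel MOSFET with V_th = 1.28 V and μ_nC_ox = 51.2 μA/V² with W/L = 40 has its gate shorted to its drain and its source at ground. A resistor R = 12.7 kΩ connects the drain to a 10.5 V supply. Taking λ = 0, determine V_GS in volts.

With gate tied to drain, V_GS = V_DS ≥ V_GS − V_th, so the device is in saturation.
k_n = μ_nC_ox · (W/L) = 2.048 mA/V².
KCL at the drain: ½ k_n (V_GS − V_th)² = (V_DD − V_GS)/R.
Let x = V_GS − 1.28. Then 13 x² + x − 9.22 = 0, giving x = 0.804 V (positive root), so V_GS = 2.08 V.
I_D = (V_DD − V_GS)/R = (10.5 − 2.08) / 12.7 = 0.663 mA.

V_GS = 2.08 V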